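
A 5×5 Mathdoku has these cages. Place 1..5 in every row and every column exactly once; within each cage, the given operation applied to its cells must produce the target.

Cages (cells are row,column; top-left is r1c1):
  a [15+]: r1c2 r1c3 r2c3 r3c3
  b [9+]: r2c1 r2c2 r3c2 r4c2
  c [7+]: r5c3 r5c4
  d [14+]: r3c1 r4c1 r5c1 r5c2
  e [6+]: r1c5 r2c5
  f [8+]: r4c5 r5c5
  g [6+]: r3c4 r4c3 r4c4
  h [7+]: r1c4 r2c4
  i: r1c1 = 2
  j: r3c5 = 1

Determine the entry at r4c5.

5

Cage i is a single given cell; hence r1c1 = 2.
Cage j is given, leaving r3c5 = 1.
The two cells of cage e must have sum 6, which forces r1c5 = 4.
Cage e needs two cells with sum 6, so r2c5 = 2.
Cage h needs two cells with sum 7, which forces r1c4 = 3.
The two cells of cage h must have sum 7, leaving r2c4 = 4.
Column 4 now contains 3, so r3c4 = 2.
2 is placed in column 4, which forces r4c4 = 1.
2 is placed in column 4, so r5c4 = 5.
5 is placed in row 5, leaving r5c5 = 3.
Row 1 now contains 3; hence r1c2 = 5.
Cage a has sum 15; hence r1c3 = 1.
Cage b needs sum 9, leaving r2c1 = 3.
The 4 cells of cage b must have sum 9; hence r2c2 = 1.
The 4 cells of cage a must have sum 15, which forces r2c3 = 5.
The 4 cells of cage b must have sum 9; hence r3c2 = 3.
Cage a needs sum 15, which forces r3c3 = 4.
Cage b has sum 9, so r4c2 = 2.
Cage g needs sum 6, leaving r4c3 = 3.
Column 5 now contains 3; hence r4c5 = 5.
Column 2 now contains 2, so r5c2 = 4.
The two cells of cage c must have sum 7, so r5c3 = 2.
4 is placed in row 3, which forces r3c1 = 5.
5 is placed in row 4, which forces r4c1 = 4.
Row 5 already has 4, which forces r5c1 = 1.
Completed grid: 2 5 1 3 4 / 3 1 5 4 2 / 5 3 4 2 1 / 4 2 3 1 5 / 1 4 2 5 3.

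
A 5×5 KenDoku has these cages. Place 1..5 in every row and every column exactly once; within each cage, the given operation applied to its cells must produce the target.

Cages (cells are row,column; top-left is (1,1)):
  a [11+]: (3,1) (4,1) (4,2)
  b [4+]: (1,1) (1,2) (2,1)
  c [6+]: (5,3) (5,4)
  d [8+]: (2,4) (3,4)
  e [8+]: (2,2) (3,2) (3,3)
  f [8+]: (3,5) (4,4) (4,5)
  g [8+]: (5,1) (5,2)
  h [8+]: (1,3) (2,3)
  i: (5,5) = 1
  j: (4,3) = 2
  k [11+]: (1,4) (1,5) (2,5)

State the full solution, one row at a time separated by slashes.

2 1 5 4 3 / 1 2 3 5 4 / 4 5 1 3 2 / 3 4 2 1 5 / 5 3 4 2 1

Cage b has sum 4, leaving (1,1) = 2.
The 3 cells of cage b must have sum 4, leaving (1,2) = 1.
The 3 cells of cage b must have sum 4; hence (2,1) = 1.
Cage j is given, so (4,3) = 2.
Cage i is a single given cell, which forces (5,5) = 1.
The 3 cells of cage f must have sum 8, leaving (4,4) = 1.
Cage c's pair has sum 6; hence (5,3) = 4.
The two cells of cage c must have sum 6, so (5,4) = 2.
In row 3, 1 can only go at (3,3), so (3,3) = 1.
Column 1 needs a 4, and only (3,1) is open for it.
Cage a needs sum 11, leaving (4,1) = 3.
Cage a needs sum 11, so (4,2) = 4.
Row 4 now contains 4, leaving (4,5) = 5.
Column 1 already has 3; hence (5,1) = 5.
5 is placed in row 5, so (5,2) = 3.
The 3 cells of cage f must have sum 8, so (3,5) = 2.
The 3 cells of cage k must have sum 11, leaving (1,4) = 4.
Cage k needs sum 11, which forces (1,5) = 3.
The 3 cells of cage e must have sum 8, leaving (2,2) = 2.
Column 5 already has 2, so (2,5) = 4.
2 is placed in row 3, so (3,2) = 5.
Row 3 already has 5, which forces (3,4) = 3.
3 is placed in row 1, so (1,3) = 5.
The two cells of cage h must have sum 8, which forces (2,3) = 3.
Column 4 already has 3, which forces (2,4) = 5.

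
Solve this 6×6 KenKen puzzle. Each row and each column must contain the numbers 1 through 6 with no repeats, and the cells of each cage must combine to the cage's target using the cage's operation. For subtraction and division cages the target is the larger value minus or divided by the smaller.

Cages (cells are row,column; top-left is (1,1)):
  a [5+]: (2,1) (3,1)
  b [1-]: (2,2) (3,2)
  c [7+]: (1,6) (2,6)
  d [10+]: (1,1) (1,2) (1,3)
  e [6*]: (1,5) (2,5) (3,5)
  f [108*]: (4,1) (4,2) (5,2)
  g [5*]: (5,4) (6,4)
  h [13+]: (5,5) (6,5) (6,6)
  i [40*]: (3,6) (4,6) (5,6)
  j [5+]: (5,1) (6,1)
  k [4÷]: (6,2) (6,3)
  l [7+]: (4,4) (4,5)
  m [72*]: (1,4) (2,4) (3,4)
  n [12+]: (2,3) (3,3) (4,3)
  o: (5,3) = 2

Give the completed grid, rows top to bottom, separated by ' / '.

5 2 3 4 1 6 / 4 5 6 3 2 1 / 1 4 5 6 3 2 / 6 3 1 2 5 4 / 3 6 2 1 4 5 / 2 1 4 5 6 3

Cage f has product 108, which forces (4,1) = 6.
The 3 cells of cage f must have product 108, which forces (4,2) = 3.
The 3 cells of cage f must have product 108; hence (5,2) = 6.
Cage o is a single given cell, so (5,3) = 2.
Row 4 needs a 1, and only (4,3) is open for it.
Cage k needs two cells with quotient 4, so (6,2) = 1.
1 is placed in column 3; hence (6,3) = 4.
1 is placed in row 6, leaving (6,4) = 5.
Column 4 already has 5; hence (4,4) = 2.
Cage l's pair has sum 7, which forces (4,5) = 5.
5 is placed in row 4; hence (4,6) = 4.
The two cells of cage j must have sum 5, which forces (5,1) = 3.
Column 4 already has 5, which forces (5,4) = 1.
Column 5 already has 5; hence (5,5) = 4.
4 is placed in column 6; hence (5,6) = 5.
Row 6 now contains 4, which forces (6,1) = 2.
Column 6 now contains 5, which forces (3,6) = 2.
Row 2 needs a 2, and only (2,5) is open for it.
In row 1, 2 can only go at (1,2), so (1,2) = 2.
The 3 cells of cage d must have sum 10, leaving (1,1) = 5.
Cage d has sum 10, which forces (1,3) = 3.
Row 1 now contains 3, so (1,5) = 1.
Row 1 already has 1, which forces (1,6) = 6.
Column 6 now contains 6, leaving (2,6) = 1.
1 is placed in column 5, so (3,5) = 3.
3 is placed in column 5, which forces (6,5) = 6.
Column 6 now contains 6, so (6,6) = 3.
Row 1 already has 6; hence (1,4) = 4.
1 is placed in row 2, leaving (2,1) = 4.
Row 2 now contains 4, which forces (2,2) = 5.
5 is placed in row 2, so (2,3) = 6.
Cage m has product 72, which forces (2,4) = 3.
The two cells of cage a must have sum 5, which forces (3,1) = 1.
5 is placed in column 2; hence (3,2) = 4.
Column 3 already has 6, which forces (3,3) = 5.
The 3 cells of cage m must have product 72, so (3,4) = 6.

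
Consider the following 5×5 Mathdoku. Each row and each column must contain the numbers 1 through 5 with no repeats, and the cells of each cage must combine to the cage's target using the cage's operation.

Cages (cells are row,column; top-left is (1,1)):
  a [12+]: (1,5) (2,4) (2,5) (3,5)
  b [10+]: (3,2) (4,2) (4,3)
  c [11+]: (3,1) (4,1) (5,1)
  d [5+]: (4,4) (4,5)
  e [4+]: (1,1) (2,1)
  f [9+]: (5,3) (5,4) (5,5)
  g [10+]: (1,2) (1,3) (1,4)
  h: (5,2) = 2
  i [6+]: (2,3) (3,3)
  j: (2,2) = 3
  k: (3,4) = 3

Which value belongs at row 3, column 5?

J is a freebie; hence (2,2) = 3.
Cage k is a single given cell, leaving (3,4) = 3.
Cage h is a single given cell, leaving (5,2) = 2.
Cage e needs two cells with sum 4, which forces (1,1) = 3.
Row 2 now contains 3, leaving (2,1) = 1.
Row 1 needs a 2, and only (1,5) is open for it.
The 4 cells of cage a must have sum 12, leaving (3,5) = 1.
In row 2, 2 can only go at (2,3), so (2,3) = 2.
2 is placed in column 3, which forces (3,3) = 4.
Row 3 now contains 4, so (3,2) = 5.
Cage b has sum 10, leaving (4,2) = 4.
Cage b needs sum 10; hence (4,3) = 1.
1 is placed in row 4, leaving (4,4) = 2.
Row 4 already has 4, which forces (4,5) = 3.
Column 5 already has 3, so (5,5) = 5.
Column 2 already has 4, which forces (1,2) = 1.
Column 3 already has 1; hence (1,3) = 5.
Cage g has sum 10; hence (1,4) = 4.
Cage a needs sum 12, which forces (2,4) = 5.
5 is placed in column 5; hence (2,5) = 4.
5 is placed in row 3, leaving (3,1) = 2.
Row 4 now contains 2, leaving (4,1) = 5.
Row 5 now contains 5, so (5,1) = 4.
Row 5 now contains 5, which forces (5,3) = 3.
Row 5 now contains 5, leaving (5,4) = 1.
Completed grid: 3 1 5 4 2 / 1 3 2 5 4 / 2 5 4 3 1 / 5 4 1 2 3 / 4 2 3 1 5.

1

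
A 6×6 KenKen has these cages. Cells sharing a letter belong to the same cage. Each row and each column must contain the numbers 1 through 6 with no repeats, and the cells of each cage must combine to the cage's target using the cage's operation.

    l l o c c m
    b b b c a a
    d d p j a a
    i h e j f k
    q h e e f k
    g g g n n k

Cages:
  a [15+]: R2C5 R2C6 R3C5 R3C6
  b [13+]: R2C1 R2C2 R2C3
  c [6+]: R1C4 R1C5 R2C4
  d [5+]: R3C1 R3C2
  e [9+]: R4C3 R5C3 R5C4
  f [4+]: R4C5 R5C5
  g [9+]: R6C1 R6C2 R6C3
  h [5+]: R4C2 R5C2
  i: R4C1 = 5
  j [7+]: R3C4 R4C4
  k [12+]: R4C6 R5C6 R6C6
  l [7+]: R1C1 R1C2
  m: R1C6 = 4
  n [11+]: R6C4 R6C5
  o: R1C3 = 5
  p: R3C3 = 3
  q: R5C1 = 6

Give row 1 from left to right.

1 6 5 3 2 4

O is a freebie, which forces R1C3 = 5.
M is a freebie, which forces R1C6 = 4.
Cage p is a single given cell, which forces R3C3 = 3.
I is a freebie; hence R4C1 = 5.
Cage q is given, which forces R5C1 = 6.
Cage l needs two cells with sum 7, so R1C1 = 1.
Cage l's pair has sum 7, which forces R1C2 = 6.
Column 1 now contains 1, leaving R3C1 = 4.
4 is placed in row 3, so R3C2 = 1.
Cage b needs sum 13; hence R2C3 = 6.
The 3 cells of cage c must have sum 6; hence R2C4 = 1.
Column 4 now contains 1; hence R4C4 = 2.
Column 4 now contains 2, leaving R1C4 = 3.
The 3 cells of cage c must have sum 6, so R1C5 = 2.
Cage j needs two cells with sum 7, so R3C4 = 5.
Row 3 already has 5, so R3C5 = 6.
6 is placed in row 3, leaving R3C6 = 2.
Row 4 already has 2, so R4C2 = 3.
Row 4 already has 2; hence R4C3 = 4.
3 is placed in row 4, which forces R4C5 = 1.
1 is placed in row 4, so R4C6 = 6.
Cage h needs two cells with sum 5, leaving R5C2 = 2.
2 is placed in row 5, which forces R5C3 = 1.
Column 4 already has 3, so R5C4 = 4.
Column 5 already has 1, which forces R5C5 = 3.
Row 5 already has 1, which forces R5C6 = 5.
Column 3 already has 1, so R6C3 = 2.
Column 4 already has 5; hence R6C4 = 6.
6 is placed in column 5; hence R6C5 = 5.
5 is placed in column 6; hence R6C6 = 1.
Column 5 now contains 5, which forces R2C5 = 4.
5 is placed in column 6; hence R2C6 = 3.
Row 6 now contains 2, leaving R6C1 = 3.
Row 6 already has 5; hence R6C2 = 4.
Row 2 now contains 3, so R2C1 = 2.
4 is placed in row 2, so R2C2 = 5.
Completed grid: 1 6 5 3 2 4 / 2 5 6 1 4 3 / 4 1 3 5 6 2 / 5 3 4 2 1 6 / 6 2 1 4 3 5 / 3 4 2 6 5 1.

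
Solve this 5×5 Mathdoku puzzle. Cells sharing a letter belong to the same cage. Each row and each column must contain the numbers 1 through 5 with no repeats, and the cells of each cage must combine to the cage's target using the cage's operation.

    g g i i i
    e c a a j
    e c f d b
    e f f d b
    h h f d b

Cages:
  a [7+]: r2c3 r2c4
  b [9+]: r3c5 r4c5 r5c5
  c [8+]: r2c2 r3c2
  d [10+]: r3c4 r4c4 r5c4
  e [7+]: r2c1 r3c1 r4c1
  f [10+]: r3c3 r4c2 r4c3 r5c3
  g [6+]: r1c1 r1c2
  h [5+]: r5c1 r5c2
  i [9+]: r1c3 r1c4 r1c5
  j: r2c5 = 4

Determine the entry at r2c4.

2

J is a freebie, so r2c5 = 4.
The only place for 1 in row 2 is r2c1.
In row 2, 3 can only go at r2c2, so r2c2 = 3.
Column 2 now contains 3, which forces r3c2 = 5.
In column 1, 3 can only go at r5c1, so r5c1 = 3.
Cage h's pair has sum 5, so r5c2 = 2.
The only place for 5 in column 1 is r1c1.
Cage g's pair has sum 6, so r1c2 = 1.
Column 2 already has 1, so r4c2 = 4.
Cage e has sum 7; hence r3c1 = 4.
Row 4 already has 4, which forces r4c1 = 2.
Row 4 already has 2, leaving r4c3 = 3.
Cage f needs sum 10, which forces r5c3 = 1.
Row 5 already has 1, leaving r5c5 = 5.
Column 3 now contains 3; hence r3c3 = 2.
Cage d has sum 10, which forces r3c4 = 1.
The 3 cells of cage b must have sum 9, which forces r3c5 = 3.
Cage d has sum 10; hence r4c4 = 5.
Column 5 now contains 5, so r4c5 = 1.
Row 5 now contains 5, which forces r5c4 = 4.
2 is placed in column 3, leaving r1c3 = 4.
The 3 cells of cage i must have sum 9, which forces r1c4 = 3.
Column 5 already has 3, leaving r1c5 = 2.
2 is placed in column 3, which forces r2c3 = 5.
5 is placed in column 4, so r2c4 = 2.
The full grid is 5 1 4 3 2 / 1 3 5 2 4 / 4 5 2 1 3 / 2 4 3 5 1 / 3 2 1 4 5.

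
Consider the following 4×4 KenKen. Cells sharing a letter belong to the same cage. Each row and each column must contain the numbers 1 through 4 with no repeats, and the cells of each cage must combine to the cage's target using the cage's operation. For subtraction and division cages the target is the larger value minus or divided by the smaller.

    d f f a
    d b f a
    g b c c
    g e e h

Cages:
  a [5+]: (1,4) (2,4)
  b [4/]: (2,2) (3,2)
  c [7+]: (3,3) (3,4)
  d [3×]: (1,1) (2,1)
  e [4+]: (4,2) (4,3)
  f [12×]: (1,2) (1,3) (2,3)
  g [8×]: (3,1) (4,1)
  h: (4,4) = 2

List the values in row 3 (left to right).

2 1 4 3

Cage h is a single given cell, which forces (4,4) = 2.
Cage g needs two cells with product 8, leaving (3,1) = 2.
Row 4 already has 2, so (4,1) = 4.
Row 1 needs a 2, and only (1,2) is open for it.
Cage f needs product 12, so (1,3) = 3.
The 3 cells of cage f must have product 12, so (2,3) = 2.
Column 3 now contains 3, leaving (3,3) = 4.
Row 3 now contains 4, so (3,4) = 3.
Column 3 now contains 3; hence (4,3) = 1.
Row 1 already has 3, leaving (1,1) = 1.
1 is placed in row 1; hence (1,4) = 4.
The two cells of cage d must have product 3, leaving (2,1) = 3.
Cage b's pair has quotient 4; hence (2,2) = 4.
4 is placed in column 4; hence (2,4) = 1.
Row 3 now contains 4; hence (3,2) = 1.
1 is placed in row 4; hence (4,2) = 3.
The full grid is 1 2 3 4 / 3 4 2 1 / 2 1 4 3 / 4 3 1 2.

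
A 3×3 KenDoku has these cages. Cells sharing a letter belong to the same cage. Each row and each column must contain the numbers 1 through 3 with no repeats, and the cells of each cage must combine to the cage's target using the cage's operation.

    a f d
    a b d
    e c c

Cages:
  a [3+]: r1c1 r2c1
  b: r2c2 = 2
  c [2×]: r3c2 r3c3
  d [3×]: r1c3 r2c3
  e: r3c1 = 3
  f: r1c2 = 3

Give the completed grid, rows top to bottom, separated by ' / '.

2 3 1 / 1 2 3 / 3 1 2

F is a freebie, leaving r1c2 = 3.
3 is placed in row 1, so r1c3 = 1.
Cage b is given, which forces r2c2 = 2.
Column 3 already has 1, leaving r2c3 = 3.
Cage e is a single given cell, so r3c1 = 3.
Column 2 now contains 2, which forces r3c2 = 1.
Column 3 already has 1; hence r3c3 = 2.
Row 1 now contains 1, leaving r1c1 = 2.
2 is placed in row 2, so r2c1 = 1.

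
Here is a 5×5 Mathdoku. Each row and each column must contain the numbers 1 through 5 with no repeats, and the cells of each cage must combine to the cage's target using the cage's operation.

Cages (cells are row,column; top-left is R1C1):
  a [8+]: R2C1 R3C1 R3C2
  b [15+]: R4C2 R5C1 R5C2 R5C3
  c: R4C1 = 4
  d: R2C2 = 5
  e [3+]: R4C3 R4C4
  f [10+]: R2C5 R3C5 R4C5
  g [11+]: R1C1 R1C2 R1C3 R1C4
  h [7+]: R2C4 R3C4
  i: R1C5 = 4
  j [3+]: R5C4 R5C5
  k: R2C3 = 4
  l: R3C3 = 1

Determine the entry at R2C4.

3

Cage i is given, which forces R1C5 = 4.
Cage d is given, which forces R2C2 = 5.
Cage k is given, so R2C3 = 4.
Cage l is a single given cell, so R3C3 = 1.
Cage c is a single given cell, leaving R4C1 = 4.
4 is placed in row 4, which forces R4C2 = 3.
1 is placed in column 3, leaving R4C3 = 2.
Row 4 already has 2, leaving R4C4 = 1.
Row 4 already has 1, leaving R4C5 = 5.
Column 4 now contains 1; hence R5C4 = 2.
Row 5 now contains 2; hence R5C5 = 1.
The 3 cells of cage a must have sum 8; hence R2C1 = 1.
Column 4 already has 2; hence R2C4 = 3.
Row 2 already has 3, which forces R2C5 = 2.
The two cells of cage h must have sum 7, which forces R3C4 = 4.
Column 5 now contains 2, so R3C5 = 3.
Row 5 already has 1, so R5C2 = 4.
1 is placed in column 1, leaving R1C1 = 2.
Cage g needs sum 11, leaving R1C2 = 1.
The 4 cells of cage g must have sum 11; hence R1C3 = 3.
Column 4 now contains 3, which forces R1C4 = 5.
3 is placed in row 3, so R3C1 = 5.
Row 3 now contains 4, which forces R3C2 = 2.
Column 1 now contains 5, which forces R5C1 = 3.
Column 3 now contains 3, which forces R5C3 = 5.
Completed grid: 2 1 3 5 4 / 1 5 4 3 2 / 5 2 1 4 3 / 4 3 2 1 5 / 3 4 5 2 1.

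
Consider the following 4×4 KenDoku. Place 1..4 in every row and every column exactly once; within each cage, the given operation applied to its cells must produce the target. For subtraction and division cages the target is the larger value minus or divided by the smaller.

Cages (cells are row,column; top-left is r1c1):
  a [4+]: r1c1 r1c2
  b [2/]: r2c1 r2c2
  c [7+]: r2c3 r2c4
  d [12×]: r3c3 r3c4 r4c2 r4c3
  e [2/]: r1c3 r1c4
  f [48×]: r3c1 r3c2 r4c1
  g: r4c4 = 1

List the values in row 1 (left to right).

The 3 cells of cage f must have product 48, leaving r3c1 = 3.
Cage f has product 48; hence r3c2 = 4.
The 3 cells of cage f must have product 48, leaving r4c1 = 4.
Cage g is given; hence r4c4 = 1.
Column 1 already has 3, leaving r1c1 = 1.
Cage a needs two cells with sum 4, leaving r1c2 = 3.
1 is placed in column 1; hence r2c1 = 2.
Row 2 already has 2, so r2c2 = 1.
Cage d has product 12, which forces r3c3 = 1.
1 is placed in column 4; hence r3c4 = 2.
Column 2 now contains 3; hence r4c2 = 2.
Row 4 already has 2, so r4c3 = 3.
The two cells of cage e must have quotient 2, which forces r1c3 = 2.
Column 4 already has 2, so r1c4 = 4.
3 is placed in column 3, so r2c3 = 4.
The two cells of cage c must have sum 7, leaving r2c4 = 3.
Completed grid: 1 3 2 4 / 2 1 4 3 / 3 4 1 2 / 4 2 3 1.

1 3 2 4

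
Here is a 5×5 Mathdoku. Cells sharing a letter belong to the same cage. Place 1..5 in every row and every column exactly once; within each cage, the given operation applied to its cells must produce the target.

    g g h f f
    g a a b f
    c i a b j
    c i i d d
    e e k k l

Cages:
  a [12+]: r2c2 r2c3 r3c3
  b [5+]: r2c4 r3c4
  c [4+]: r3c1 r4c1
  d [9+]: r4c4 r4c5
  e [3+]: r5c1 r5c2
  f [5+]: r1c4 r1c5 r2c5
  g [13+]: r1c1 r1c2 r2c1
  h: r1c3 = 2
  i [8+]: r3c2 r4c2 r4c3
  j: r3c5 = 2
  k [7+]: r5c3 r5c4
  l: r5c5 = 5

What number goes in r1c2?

4

Cage h is given; hence r1c3 = 2.
Row 1 now contains 2, so r1c4 = 1.
Row 1 already has 1; hence r1c5 = 3.
Cage j is a single given cell, leaving r3c5 = 2.
Cage l is a single given cell, which forces r5c5 = 5.
3 is placed in row 1, leaving r1c1 = 5.
Cage g has sum 13, which forces r1c2 = 4.
Cage g needs sum 13, so r2c1 = 4.
Cage b's pair has sum 5, leaving r2c4 = 2.
Column 5 now contains 2, which forces r2c5 = 1.
Cage b needs two cells with sum 5, which forces r3c4 = 3.
Cage d's pair has sum 9, leaving r4c4 = 5.
Column 5 already has 5, leaving r4c5 = 4.
Column 4 now contains 3, leaving r5c4 = 4.
3 is placed in row 3, which forces r3c1 = 1.
Cage i has sum 8; hence r3c2 = 5.
The 3 cells of cage a must have sum 12, so r3c3 = 4.
The two cells of cage c must have sum 4, which forces r4c1 = 3.
The 3 cells of cage i must have sum 8; hence r4c2 = 2.
The 3 cells of cage i must have sum 8, which forces r4c3 = 1.
Column 1 already has 1, leaving r5c1 = 2.
Column 2 already has 2, so r5c2 = 1.
Row 5 now contains 4, which forces r5c3 = 3.
5 is placed in column 2, which forces r2c2 = 3.
Column 3 already has 3, leaving r2c3 = 5.
The full grid is 5 4 2 1 3 / 4 3 5 2 1 / 1 5 4 3 2 / 3 2 1 5 4 / 2 1 3 4 5.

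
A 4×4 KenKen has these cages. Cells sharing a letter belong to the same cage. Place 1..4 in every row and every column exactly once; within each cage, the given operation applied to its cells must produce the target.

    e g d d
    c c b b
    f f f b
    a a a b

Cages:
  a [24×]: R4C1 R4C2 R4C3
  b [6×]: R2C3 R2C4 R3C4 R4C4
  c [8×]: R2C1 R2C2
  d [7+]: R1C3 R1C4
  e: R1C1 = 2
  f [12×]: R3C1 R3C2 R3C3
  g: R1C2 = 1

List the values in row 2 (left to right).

Cage e is given, which forces R1C1 = 2.
Cage g is given; hence R1C2 = 1.
Column 1 now contains 2, so R2C1 = 4.
Row 2 now contains 4, which forces R2C2 = 2.
Cage b has product 6; hence R2C3 = 1.
Row 2 already has 2, leaving R2C4 = 3.
Column 1 already has 4, so R4C1 = 3.
3 is placed in row 4, so R4C2 = 4.
Row 4 now contains 4; hence R4C3 = 2.
Row 4 already has 2; hence R4C4 = 1.
The two cells of cage d must have sum 7, leaving R1C3 = 3.
Column 4 already has 3, so R1C4 = 4.
Column 1 now contains 3; hence R3C1 = 1.
Column 2 already has 4, leaving R3C2 = 3.
Cage f needs product 12; hence R3C3 = 4.
Column 4 already has 1; hence R3C4 = 2.
Completed grid: 2 1 3 4 / 4 2 1 3 / 1 3 4 2 / 3 4 2 1.

4 2 1 3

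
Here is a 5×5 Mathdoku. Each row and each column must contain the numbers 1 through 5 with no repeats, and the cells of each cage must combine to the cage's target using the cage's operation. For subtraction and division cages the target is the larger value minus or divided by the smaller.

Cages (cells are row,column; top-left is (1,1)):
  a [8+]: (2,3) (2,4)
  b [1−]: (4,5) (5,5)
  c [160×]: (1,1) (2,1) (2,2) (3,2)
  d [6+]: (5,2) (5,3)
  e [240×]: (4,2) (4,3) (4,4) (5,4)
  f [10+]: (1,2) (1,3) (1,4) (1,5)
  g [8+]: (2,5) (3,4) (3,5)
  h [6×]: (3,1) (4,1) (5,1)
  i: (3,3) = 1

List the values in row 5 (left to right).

2 1 5 4 3

I is a freebie, which forces (3,3) = 1.
Cage e has product 240, which forces (5,4) = 4.
The two cells of cage d must have sum 6; hence (5,2) = 1.
Cage d's pair has sum 6, leaving (5,3) = 5.
Column 3 already has 5, so (2,3) = 3.
Cage a's pair has sum 8; hence (2,4) = 5.
Cage h needs product 6, so (4,1) = 1.
Column 3 now contains 3, so (4,3) = 4.
Column 4 now contains 5, so (4,4) = 3.
3 is placed in row 4; hence (4,5) = 2.
2 is placed in column 5, leaving (5,5) = 3.
Cage f has sum 10, which forces (1,2) = 3.
Column 3 already has 4, leaving (1,3) = 2.
The 4 cells of cage f must have sum 10, leaving (1,4) = 1.
Cage f has sum 10; hence (1,5) = 4.
2 is placed in column 5; hence (2,5) = 1.
The 3 cells of cage h must have product 6, which forces (3,1) = 3.
3 is placed in column 4, leaving (3,4) = 2.
Cage g needs sum 8, so (3,5) = 5.
3 is placed in row 4, leaving (4,2) = 5.
Row 5 now contains 3; hence (5,1) = 2.
Row 1 already has 4; hence (1,1) = 5.
Column 1 already has 2, so (2,1) = 4.
Cage c has product 160, leaving (2,2) = 2.
Row 3 already has 5, which forces (3,2) = 4.
Completed grid: 5 3 2 1 4 / 4 2 3 5 1 / 3 4 1 2 5 / 1 5 4 3 2 / 2 1 5 4 3.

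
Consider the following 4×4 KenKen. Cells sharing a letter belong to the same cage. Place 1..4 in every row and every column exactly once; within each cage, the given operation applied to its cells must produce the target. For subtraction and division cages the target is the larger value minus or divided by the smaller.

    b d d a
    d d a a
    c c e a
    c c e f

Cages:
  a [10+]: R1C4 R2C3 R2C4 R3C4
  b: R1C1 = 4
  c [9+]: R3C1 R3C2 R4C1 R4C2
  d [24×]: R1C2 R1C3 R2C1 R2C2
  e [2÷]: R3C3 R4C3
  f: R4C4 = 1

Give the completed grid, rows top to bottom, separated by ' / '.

4 1 3 2 / 2 4 1 3 / 1 3 2 4 / 3 2 4 1

Cage b is a single given cell, leaving R1C1 = 4.
F is a freebie, which forces R4C4 = 1.
Cage d has product 24, which forces R2C2 = 4.
Cage a has sum 10; hence R2C3 = 1.
Cage d has product 24; hence R1C2 = 1.
Column 2 now contains 1; hence R3C2 = 3.
Cage a needs sum 10, so R3C4 = 4.
Column 2 already has 3; hence R4C2 = 2.
Row 4 now contains 2, so R4C3 = 4.
Row 3 now contains 3, so R3C1 = 1.
4 is placed in row 3; hence R3C3 = 2.
Row 4 now contains 2, leaving R4C1 = 3.
2 is placed in column 3, leaving R1C3 = 3.
Row 1 now contains 3, which forces R1C4 = 2.
Column 1 now contains 3, leaving R2C1 = 2.
2 is placed in column 4, which forces R2C4 = 3.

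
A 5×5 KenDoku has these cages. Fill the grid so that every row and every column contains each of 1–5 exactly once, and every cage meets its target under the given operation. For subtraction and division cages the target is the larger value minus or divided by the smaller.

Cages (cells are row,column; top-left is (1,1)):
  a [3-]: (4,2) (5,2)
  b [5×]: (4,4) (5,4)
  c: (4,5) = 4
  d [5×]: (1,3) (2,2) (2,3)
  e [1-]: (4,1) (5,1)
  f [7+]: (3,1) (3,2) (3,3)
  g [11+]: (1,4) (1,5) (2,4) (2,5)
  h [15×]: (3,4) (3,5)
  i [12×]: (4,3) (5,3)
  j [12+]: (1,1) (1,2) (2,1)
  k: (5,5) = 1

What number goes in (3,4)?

3

Cage d has product 5; hence (1,3) = 1.
The 3 cells of cage d must have product 5, so (2,2) = 1.
Cage d needs product 5, leaving (2,3) = 5.
C is a freebie; hence (4,5) = 4.
Cage k is given, leaving (5,5) = 1.
Cage f has sum 7; hence (3,1) = 1.
4 is placed in row 4, leaving (4,3) = 3.
The two cells of cage b must have product 5; hence (4,4) = 1.
Cage i needs two cells with product 12, so (5,3) = 4.
Row 5 already has 1, leaving (5,4) = 5.
Cage f needs sum 7, which forces (3,2) = 4.
4 is placed in column 3; hence (3,3) = 2.
Column 4 now contains 5, which forces (3,4) = 3.
Cage h's pair has product 15, which forces (3,5) = 5.
Cage e needs two cells with difference 1, leaving (4,1) = 2.
Cage a's pair has difference 3, so (4,2) = 5.
Cage e's pair has difference 1, leaving (5,1) = 3.
Row 5 already has 5; hence (5,2) = 2.
Cage j has sum 12, which forces (1,1) = 5.
Column 2 now contains 5; hence (1,2) = 3.
Row 1 now contains 3; hence (1,5) = 2.
Column 1 already has 3, leaving (2,1) = 4.
Row 2 now contains 4; hence (2,4) = 2.
2 is placed in column 5, so (2,5) = 3.
Row 1 already has 2, so (1,4) = 4.
Filled in: 5 3 1 4 2 / 4 1 5 2 3 / 1 4 2 3 5 / 2 5 3 1 4 / 3 2 4 5 1.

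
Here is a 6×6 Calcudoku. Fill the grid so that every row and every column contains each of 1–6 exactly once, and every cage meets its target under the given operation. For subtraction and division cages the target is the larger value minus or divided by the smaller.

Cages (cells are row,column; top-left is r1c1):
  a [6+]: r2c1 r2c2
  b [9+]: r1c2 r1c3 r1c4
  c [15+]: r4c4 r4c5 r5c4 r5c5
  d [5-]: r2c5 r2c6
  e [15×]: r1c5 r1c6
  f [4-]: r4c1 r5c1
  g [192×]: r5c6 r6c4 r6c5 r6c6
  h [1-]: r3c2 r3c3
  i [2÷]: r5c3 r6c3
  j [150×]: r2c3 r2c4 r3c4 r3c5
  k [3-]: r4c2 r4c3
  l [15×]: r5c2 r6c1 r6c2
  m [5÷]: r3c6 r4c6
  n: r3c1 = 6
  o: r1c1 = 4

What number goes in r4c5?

Cage o is given, leaving r1c1 = 4.
Cage n is a single given cell, which forces r3c1 = 6.
Cage g needs product 192; hence r5c6 = 4.
In row 2, 4 can only go at r2c2, so r2c2 = 4.
Cage a's pair has sum 6, which forces r2c1 = 2.
In row 3, 4 can only go at r3c3, so r3c3 = 4.
The only place for 3 in row 3 is r3c2.
Cage l needs product 15; hence r6c1 = 3.
The only place for 5 in row 6 is r6c2.
5 is placed in column 2; hence r5c2 = 1.
Cage f's pair has difference 4, which forces r4c1 = 1.
1 is placed in row 4, leaving r4c6 = 5.
Row 5 now contains 1; hence r5c1 = 5.
The two cells of cage e must have product 15, leaving r1c5 = 5.
5 is placed in column 6, which forces r1c6 = 3.
5 is placed in column 6; hence r3c6 = 1.
Cage k needs two cells with difference 3; hence r4c2 = 6.
Row 4 now contains 5; hence r4c3 = 3.
Column 3 now contains 3, leaving r5c3 = 2.
Column 2 already has 6; hence r1c2 = 2.
Cage j needs product 150, so r2c3 = 5.
Cage j needs product 150, leaving r2c4 = 3.
The two cells of cage d must have difference 5, which forces r2c5 = 1.
1 is placed in column 6, so r2c6 = 6.
Cage j needs product 150; hence r3c4 = 5.
Row 3 already has 1, which forces r3c5 = 2.
Column 5 already has 2, leaving r4c5 = 4.
Column 4 already has 3, leaving r5c4 = 6.
6 is placed in row 5, which forces r5c5 = 3.
Cage i needs two cells with quotient 2, so r6c3 = 1.
Column 5 already has 4; hence r6c5 = 6.
Column 6 already has 6; hence r6c6 = 2.
1 is placed in column 3, leaving r1c3 = 6.
6 is placed in column 4, leaving r1c4 = 1.
4 is placed in row 4, so r4c4 = 2.
Row 6 already has 2, leaving r6c4 = 4.
The full grid is 4 2 6 1 5 3 / 2 4 5 3 1 6 / 6 3 4 5 2 1 / 1 6 3 2 4 5 / 5 1 2 6 3 4 / 3 5 1 4 6 2.

4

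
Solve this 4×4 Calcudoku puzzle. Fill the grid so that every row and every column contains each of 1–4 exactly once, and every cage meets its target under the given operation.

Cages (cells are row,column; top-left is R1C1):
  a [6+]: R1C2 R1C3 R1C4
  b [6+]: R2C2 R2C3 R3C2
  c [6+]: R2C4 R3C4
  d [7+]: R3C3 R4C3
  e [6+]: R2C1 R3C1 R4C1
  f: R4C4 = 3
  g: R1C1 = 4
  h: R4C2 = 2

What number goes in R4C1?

Cage g is given; hence R1C1 = 4.
Cage h is given, so R4C2 = 2.
Cage f is given, so R4C4 = 3.
The two cells of cage d must have sum 7, so R3C3 = 3.
Row 4 now contains 3, which forces R4C1 = 1.
Row 4 now contains 3; hence R4C3 = 4.
Cage a has sum 6; hence R1C2 = 3.
The 3 cells of cage e must have sum 6, which forces R2C1 = 3.
Column 2 already has 3, so R2C2 = 4.
4 is placed in row 2; hence R2C4 = 2.
Row 3 now contains 3, leaving R3C1 = 2.
Row 3 now contains 3; hence R3C2 = 1.
Column 4 now contains 2; hence R3C4 = 4.
The 3 cells of cage a must have sum 6, which forces R1C3 = 2.
Column 4 now contains 2, which forces R1C4 = 1.
Row 2 now contains 2; hence R2C3 = 1.
Completed grid: 4 3 2 1 / 3 4 1 2 / 2 1 3 4 / 1 2 4 3.

1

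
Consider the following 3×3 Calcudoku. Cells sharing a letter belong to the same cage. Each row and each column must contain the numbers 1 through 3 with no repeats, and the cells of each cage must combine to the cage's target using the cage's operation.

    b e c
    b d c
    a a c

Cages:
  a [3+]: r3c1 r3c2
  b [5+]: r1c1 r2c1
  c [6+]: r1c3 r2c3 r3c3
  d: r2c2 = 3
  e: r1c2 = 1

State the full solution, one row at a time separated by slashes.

3 1 2 / 2 3 1 / 1 2 3

E is a freebie, so r1c2 = 1.
Cage d is a single given cell; hence r2c2 = 3.
Column 2 now contains 1, leaving r3c2 = 2.
Cage b needs two cells with sum 5; hence r1c1 = 3.
Row 1 already has 3, so r1c3 = 2.
3 is placed in row 2; hence r2c1 = 2.
Column 3 already has 2, which forces r2c3 = 1.
2 is placed in row 3, so r3c1 = 1.
Column 3 already has 1, leaving r3c3 = 3.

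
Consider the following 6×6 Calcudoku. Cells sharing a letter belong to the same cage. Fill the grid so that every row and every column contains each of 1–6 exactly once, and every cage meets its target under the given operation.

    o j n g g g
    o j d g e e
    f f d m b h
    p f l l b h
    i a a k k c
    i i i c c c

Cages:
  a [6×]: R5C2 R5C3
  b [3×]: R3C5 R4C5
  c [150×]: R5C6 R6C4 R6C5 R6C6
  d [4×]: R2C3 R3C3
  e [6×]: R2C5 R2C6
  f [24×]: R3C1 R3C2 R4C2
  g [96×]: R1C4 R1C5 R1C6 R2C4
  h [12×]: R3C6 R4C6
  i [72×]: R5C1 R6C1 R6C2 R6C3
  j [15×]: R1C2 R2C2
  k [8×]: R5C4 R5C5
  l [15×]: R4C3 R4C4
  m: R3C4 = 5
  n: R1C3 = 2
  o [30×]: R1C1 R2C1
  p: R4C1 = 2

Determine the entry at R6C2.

N is a freebie; hence R1C3 = 2.
Cage m is given, which forces R3C4 = 5.
Cage p is a single given cell, which forces R4C1 = 2.
Column 4 now contains 5, so R4C4 = 3.
Row 4 now contains 3, so R4C5 = 1.
Cage c has product 150, leaving R5C6 = 5.
Cage g has product 96, leaving R2C4 = 4.
1 is placed in column 5, leaving R3C5 = 3.
Row 3 now contains 3, leaving R3C6 = 2.
Row 4 now contains 3; hence R4C3 = 5.
4 is placed in column 4, so R5C4 = 2.
2 is placed in row 5, which forces R5C5 = 4.
Cage c has product 150; hence R6C5 = 5.
Cage g has product 96, so R1C4 = 1.
4 is placed in column 5; hence R1C5 = 6.
Cage g needs product 96, leaving R1C6 = 4.
Row 2 now contains 4; hence R2C3 = 1.
Column 5 now contains 6, which forces R2C5 = 2.
Row 2 already has 1, which forces R2C6 = 3.
Cage d's pair has product 4; hence R3C3 = 4.
The two cells of cage h must have product 12, which forces R4C6 = 6.
Column 3 already has 1, leaving R5C3 = 6.
Column 3 already has 6, so R6C3 = 3.
Column 4 now contains 1, so R6C4 = 6.
6 is placed in column 6, leaving R6C6 = 1.
Row 1 now contains 6; hence R1C1 = 5.
Cage j's pair has product 15, which forces R1C2 = 3.
Cage o needs two cells with product 30, leaving R2C1 = 6.
Row 2 already has 3, leaving R2C2 = 5.
Column 1 already has 6, so R3C1 = 1.
1 is placed in row 3, leaving R3C2 = 6.
Row 4 now contains 6, which forces R4C2 = 4.
Cage i needs product 72, so R5C1 = 3.
Row 5 now contains 6, which forces R5C2 = 1.
Row 6 now contains 1, which forces R6C1 = 4.
Cage i needs product 72; hence R6C2 = 2.
Completed grid: 5 3 2 1 6 4 / 6 5 1 4 2 3 / 1 6 4 5 3 2 / 2 4 5 3 1 6 / 3 1 6 2 4 5 / 4 2 3 6 5 1.

2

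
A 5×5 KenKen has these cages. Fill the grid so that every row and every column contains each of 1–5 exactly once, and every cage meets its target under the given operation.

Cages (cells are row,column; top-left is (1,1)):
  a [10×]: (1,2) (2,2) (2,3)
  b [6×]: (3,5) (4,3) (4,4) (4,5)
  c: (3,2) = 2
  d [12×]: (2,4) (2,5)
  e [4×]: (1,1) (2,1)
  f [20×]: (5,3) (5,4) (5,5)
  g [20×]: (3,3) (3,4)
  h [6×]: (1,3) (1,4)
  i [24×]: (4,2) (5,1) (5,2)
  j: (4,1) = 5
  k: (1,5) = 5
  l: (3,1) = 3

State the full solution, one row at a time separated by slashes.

K is a freebie, so (1,5) = 5.
L is a freebie, so (3,1) = 3.
Cage c is a single given cell; hence (3,2) = 2.
Cage b needs product 6, leaving (3,5) = 1.
J is a freebie, so (4,1) = 5.
Column 5 now contains 1, leaving (5,5) = 4.
Column 2 already has 2; hence (1,2) = 1.
Cage a needs product 10, leaving (2,2) = 5.
Cage a needs product 10; hence (2,3) = 2.
Cage d's pair has product 12; hence (2,4) = 4.
4 is placed in column 5, leaving (2,5) = 3.
Column 4 now contains 4, so (3,4) = 5.
Cage i needs product 24; hence (4,2) = 4.
3 is placed in column 5, so (4,5) = 2.
4 is placed in row 5; hence (5,1) = 2.
4 is placed in row 5, so (5,2) = 3.
Column 4 now contains 5, leaving (5,4) = 1.
1 is placed in row 1; hence (1,1) = 4.
Column 3 already has 2, leaving (1,3) = 3.
Cage h's pair has product 6, which forces (1,4) = 2.
Row 2 now contains 4, leaving (2,1) = 1.
Row 3 already has 5; hence (3,3) = 4.
Cage b has product 6; hence (4,3) = 1.
Column 4 now contains 1; hence (4,4) = 3.
1 is placed in row 5, leaving (5,3) = 5.

4 1 3 2 5 / 1 5 2 4 3 / 3 2 4 5 1 / 5 4 1 3 2 / 2 3 5 1 4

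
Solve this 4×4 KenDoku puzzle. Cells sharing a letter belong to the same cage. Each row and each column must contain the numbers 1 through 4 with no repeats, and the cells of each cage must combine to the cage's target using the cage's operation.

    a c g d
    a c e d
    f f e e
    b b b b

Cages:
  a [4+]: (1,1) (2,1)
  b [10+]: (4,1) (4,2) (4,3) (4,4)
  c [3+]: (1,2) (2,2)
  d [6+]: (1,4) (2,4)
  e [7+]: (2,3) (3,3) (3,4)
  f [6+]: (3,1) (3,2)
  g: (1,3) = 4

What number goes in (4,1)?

4

G is a freebie, so (1,3) = 4.
Row 1 already has 4, so (1,4) = 2.
2 is placed in column 4, so (2,4) = 4.
Row 1 now contains 2, leaving (1,2) = 1.
Cage c's pair has sum 3, so (2,2) = 2.
Cage e needs sum 7; hence (2,3) = 3.
Column 2 now contains 2, which forces (3,2) = 4.
Cage e needs sum 7, leaving (3,3) = 1.
The 3 cells of cage e must have sum 7, leaving (3,4) = 3.
Column 2 already has 4; hence (4,2) = 3.
Column 3 now contains 1, leaving (4,3) = 2.
Column 4 now contains 3, so (4,4) = 1.
Row 1 now contains 1, leaving (1,1) = 3.
Row 2 now contains 3, leaving (2,1) = 1.
4 is placed in row 3; hence (3,1) = 2.
Row 4 already has 1, leaving (4,1) = 4.
Completed grid: 3 1 4 2 / 1 2 3 4 / 2 4 1 3 / 4 3 2 1.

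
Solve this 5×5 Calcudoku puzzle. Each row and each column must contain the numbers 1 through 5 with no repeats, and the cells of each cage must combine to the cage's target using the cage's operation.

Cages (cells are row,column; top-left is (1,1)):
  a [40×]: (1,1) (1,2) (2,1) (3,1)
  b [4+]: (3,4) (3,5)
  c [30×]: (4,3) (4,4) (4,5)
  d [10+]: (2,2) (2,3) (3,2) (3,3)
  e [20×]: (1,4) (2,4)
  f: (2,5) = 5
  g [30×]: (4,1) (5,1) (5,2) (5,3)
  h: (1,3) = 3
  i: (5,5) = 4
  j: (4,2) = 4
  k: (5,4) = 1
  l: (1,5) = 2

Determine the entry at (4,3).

5

Cage h is given, leaving (1,3) = 3.
Cage l is given; hence (1,5) = 2.
F is a freebie, leaving (2,5) = 5.
J is a freebie; hence (4,2) = 4.
Column 5 already has 5, leaving (4,5) = 3.
Cage k is a single given cell, so (5,4) = 1.
Cage i is a single given cell, so (5,5) = 4.
The two cells of cage e must have product 20; hence (1,4) = 5.
Row 2 now contains 5, leaving (2,4) = 4.
1 is placed in column 4; hence (3,4) = 3.
Column 5 now contains 3; hence (3,5) = 1.
Cage g needs product 30, which forces (4,1) = 1.
Column 4 already has 5, so (4,4) = 2.
Column 1 now contains 1, leaving (1,1) = 4.
5 is placed in row 1, leaving (1,2) = 1.
Column 1 now contains 1, leaving (2,1) = 2.
Row 2 already has 2, leaving (2,2) = 3.
Row 2 already has 2, so (2,3) = 1.
The 4 cells of cage a must have product 40, leaving (3,1) = 5.
5 is placed in row 3; hence (3,2) = 2.
2 is placed in row 3, which forces (3,3) = 4.
Row 4 already has 2, leaving (4,3) = 5.
Column 1 already has 5; hence (5,1) = 3.
Column 2 now contains 2, which forces (5,2) = 5.
Column 3 already has 5; hence (5,3) = 2.
Filled in: 4 1 3 5 2 / 2 3 1 4 5 / 5 2 4 3 1 / 1 4 5 2 3 / 3 5 2 1 4.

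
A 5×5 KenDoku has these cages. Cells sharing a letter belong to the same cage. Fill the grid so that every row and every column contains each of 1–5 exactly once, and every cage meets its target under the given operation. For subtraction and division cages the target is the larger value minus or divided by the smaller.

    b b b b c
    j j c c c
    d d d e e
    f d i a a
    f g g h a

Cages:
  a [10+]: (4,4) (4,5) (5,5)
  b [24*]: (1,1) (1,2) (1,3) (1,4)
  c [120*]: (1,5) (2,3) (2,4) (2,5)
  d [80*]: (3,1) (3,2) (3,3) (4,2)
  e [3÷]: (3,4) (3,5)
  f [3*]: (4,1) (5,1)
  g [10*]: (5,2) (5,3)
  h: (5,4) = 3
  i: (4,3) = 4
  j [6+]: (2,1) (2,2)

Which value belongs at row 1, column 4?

Cage i is given, which forces (4,3) = 4.
Cage h is a single given cell; hence (5,4) = 3.
3 is placed in column 4, which forces (3,4) = 1.
The two cells of cage e must have quotient 3, so (3,5) = 3.
The two cells of cage f must have product 3, which forces (4,1) = 3.
4 is placed in row 4; hence (4,2) = 2.
2 is placed in row 4, leaving (4,4) = 5.
5 is placed in row 4; hence (4,5) = 1.
3 is placed in row 5, which forces (5,1) = 1.
2 is placed in column 2, which forces (5,2) = 5.
Row 5 now contains 5, so (5,3) = 2.
Row 5 now contains 2, which forces (5,5) = 4.
The 4 cells of cage c must have product 120; hence (2,3) = 3.
Cage c needs product 120, so (2,4) = 4.
Cage d has product 80, which forces (3,1) = 2.
Column 2 already has 5, which forces (3,2) = 4.
Column 3 now contains 2, which forces (3,3) = 5.
Column 1 now contains 2; hence (1,1) = 4.
Cage b needs product 24; hence (1,2) = 3.
3 is placed in column 3, which forces (1,3) = 1.
4 is placed in column 4, leaving (1,4) = 2.
Row 1 already has 2, leaving (1,5) = 5.
Column 1 now contains 2; hence (2,1) = 5.
Row 2 now contains 4, leaving (2,2) = 1.
5 is placed in column 5, so (2,5) = 2.
Completed grid: 4 3 1 2 5 / 5 1 3 4 2 / 2 4 5 1 3 / 3 2 4 5 1 / 1 5 2 3 4.

2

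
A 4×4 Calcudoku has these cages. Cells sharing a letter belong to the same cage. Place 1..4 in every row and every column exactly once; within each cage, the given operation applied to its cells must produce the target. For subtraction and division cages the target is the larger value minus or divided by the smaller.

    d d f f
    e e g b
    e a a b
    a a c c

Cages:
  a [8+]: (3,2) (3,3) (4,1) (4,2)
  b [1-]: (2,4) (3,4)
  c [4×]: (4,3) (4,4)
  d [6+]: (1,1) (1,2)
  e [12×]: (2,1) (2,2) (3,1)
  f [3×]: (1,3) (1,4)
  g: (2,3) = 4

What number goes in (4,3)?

1

Cage g is a single given cell, leaving (2,3) = 4.
Column 3 now contains 4, which forces (4,3) = 1.
1 is placed in row 4, so (4,4) = 4.
1 is placed in column 3, leaving (1,3) = 3.
The two cells of cage f must have product 3, which forces (1,4) = 1.
The 4 cells of cage a must have sum 8, which forces (3,2) = 1.
Cage a needs sum 8, which forces (3,3) = 2.
Row 3 already has 2; hence (3,4) = 3.
The 3 cells of cage e must have product 12, which forces (2,1) = 1.
The 3 cells of cage e must have product 12, leaving (2,2) = 3.
Column 4 already has 3, so (2,4) = 2.
Row 3 already has 2, leaving (3,1) = 4.
Column 2 already has 3; hence (4,2) = 2.
Column 1 already has 4, leaving (1,1) = 2.
Column 2 now contains 2, so (1,2) = 4.
Row 4 already has 2, leaving (4,1) = 3.
The full grid is 2 4 3 1 / 1 3 4 2 / 4 1 2 3 / 3 2 1 4.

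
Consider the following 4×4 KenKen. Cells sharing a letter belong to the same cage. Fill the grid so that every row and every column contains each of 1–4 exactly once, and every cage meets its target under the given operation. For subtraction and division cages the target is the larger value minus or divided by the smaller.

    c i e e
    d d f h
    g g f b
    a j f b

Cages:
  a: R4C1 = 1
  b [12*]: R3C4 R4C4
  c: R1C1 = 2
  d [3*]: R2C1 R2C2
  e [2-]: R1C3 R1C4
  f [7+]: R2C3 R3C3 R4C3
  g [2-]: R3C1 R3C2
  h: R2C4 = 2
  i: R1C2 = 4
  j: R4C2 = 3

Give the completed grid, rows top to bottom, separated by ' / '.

C is a freebie, leaving R1C1 = 2.
Cage i is given, which forces R1C2 = 4.
Cage h is given, so R2C4 = 2.
Cage a is given, leaving R4C1 = 1.
J is a freebie, leaving R4C2 = 3.
3 is placed in row 4, so R4C4 = 4.
Column 1 now contains 1, leaving R2C1 = 3.
Column 2 now contains 3, so R2C2 = 1.
Row 2 now contains 1, leaving R2C3 = 4.
3 is placed in column 1, leaving R3C1 = 4.
Column 2 now contains 1, leaving R3C2 = 2.
Column 3 now contains 4, leaving R3C3 = 1.
Column 4 already has 4, so R3C4 = 3.
4 is placed in row 4, so R4C3 = 2.
Column 3 already has 1, leaving R1C3 = 3.
3 is placed in column 4, so R1C4 = 1.

2 4 3 1 / 3 1 4 2 / 4 2 1 3 / 1 3 2 4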